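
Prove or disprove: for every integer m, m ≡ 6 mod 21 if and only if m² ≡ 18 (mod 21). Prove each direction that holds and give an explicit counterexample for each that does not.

[⇒] This fails: take m = 6. Then 6 ≡ 6 (mod 21), but 6² = 36 ≡ 15 (mod 21), not 18.

[⇐] This fails: take m = 9. Then 9² = 81 ≡ 18 (mod 21), yet 9 ≡ 9 (mod 21), not 6.

Both directions fail.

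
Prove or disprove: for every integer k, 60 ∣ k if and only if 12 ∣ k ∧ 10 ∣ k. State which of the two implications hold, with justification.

Both directions hold; the statement is true.

(⇐) Suppose 12 ∣ k and 10 ∣ k. Any common multiple of 12 and 10 is a multiple of their lcm; here lcm(12, 10) = 12·10/gcd(12, 10) = 120/2 = 60, so 60 ∣ k.

(⇒) If 60 ∣ k, write k = 60q. Since 60 = 5·12, k = 12·(5q), so 12 ∣ k; and since 60 = 6·10, k = 10·(6q), so 10 ∣ k.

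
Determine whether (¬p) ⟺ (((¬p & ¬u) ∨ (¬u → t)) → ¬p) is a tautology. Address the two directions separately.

Converse. This fails. Under u = F, p = T, t = F, the left side is false but the right side is true.

Forward direction. Assume the antecedent. If u is true, the antecedent forces (u = T, p = F, t = F) or (u = T, p = F, t = T), and ((¬p & ¬u) ∨ (¬u → t)) → ¬p holds there. If u is false, the antecedent forces (u = F, p = F, t = F) or (u = F, p = F, t = T), and ((¬p & ¬u) ∨ (¬u → t)) → ¬p holds there. Either way ((¬p & ¬u) ∨ (¬u → t)) → ¬p holds.

The forward direction holds; the converse fails.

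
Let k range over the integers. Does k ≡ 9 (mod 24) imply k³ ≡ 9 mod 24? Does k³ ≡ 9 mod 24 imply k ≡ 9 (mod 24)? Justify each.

(⇒) Suppose k ≡ 9 (mod 24). Write k = 24j + 9. Then (24j + 9)³ = 13824j³ + 15552j² + 5832j + 729 = 24(576j³ + 648j² + 243j + 30) + 9, so k³ ≡ 9 (mod 24).

(⇐) Conversely, suppose k³ ≡ 9 (mod 24). The only residue r in {0, …, 23} with r³ ≡ 9 (mod 24) is r = 9, so k ≡ 9 (mod 24).

The biconditional holds.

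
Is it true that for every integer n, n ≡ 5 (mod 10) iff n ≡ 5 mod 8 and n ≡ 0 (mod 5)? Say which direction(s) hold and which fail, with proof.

Only the reverse direction holds.

(⇒) This fails: n = 25 gives 25 ≡ 5 (mod 10) but 25 ≡ 1 (mod 8), so the conjunction on the right does not hold.

(⇐) Conversely, if n ≡ 5 (mod 8) and n ≡ 0 (mod 5), then by the Chinese remainder theorem n ≡ 5 (mod 40). Since 5 ≡ 5 (mod 10) and 10 ∣ 40, we get n ≡ 5 (mod 10).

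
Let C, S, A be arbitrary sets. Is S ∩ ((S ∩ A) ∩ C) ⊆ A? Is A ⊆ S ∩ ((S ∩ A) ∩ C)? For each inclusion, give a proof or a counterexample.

(⊆) Let x ∈ S ∩ ((S ∩ A) ∩ C). Then x ∈ C ∩ S ∩ A, from which x ∈ A.

(⊇) This inclusion fails. Take C = ∅, S = ∅, A = {1}; then 1 ∈ A but 1 ∉ S ∩ ((S ∩ A) ∩ C).

Only the forward inclusion holds.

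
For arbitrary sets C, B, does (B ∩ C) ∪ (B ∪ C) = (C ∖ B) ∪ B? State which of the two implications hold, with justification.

Forward inclusion. Let x ∈ (B ∩ C) ∪ (B ∪ C). Then either x ∈ C and x ∉ B; or x ∈ B and x ∉ C; or x ∈ C ∩ B. In each case x ∈ (C ∖ B) ∪ B, so (B ∩ C) ∪ (B ∪ C) ⊆ (C ∖ B) ∪ B.

Reverse inclusion. Let x ∈ (C ∖ B) ∪ B. Then either x ∈ C and x ∉ B; or x ∈ B and x ∉ C; or x ∈ C ∩ B. In each case x ∈ (B ∩ C) ∪ (B ∪ C), so (C ∖ B) ∪ B ⊆ (B ∩ C) ∪ (B ∪ C).

The two sets are equal.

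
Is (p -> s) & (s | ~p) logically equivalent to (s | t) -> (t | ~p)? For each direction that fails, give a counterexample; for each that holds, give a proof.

(→) This fails. Under s = T, t = F, p = T, the left side is true but the right side is false.

(←) This fails. Under s = F, t = F, p = T, the left side is false but the right side is true.

Both directions fail.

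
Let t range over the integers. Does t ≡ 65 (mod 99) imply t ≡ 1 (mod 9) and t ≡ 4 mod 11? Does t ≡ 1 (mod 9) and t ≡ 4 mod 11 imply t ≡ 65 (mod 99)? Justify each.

(⇒) This fails: t = 65 gives 65 ≡ 65 (mod 99) but 65 ≡ 2 (mod 9), so the conjunction on the right does not hold.

(⇐) This fails: t = 37 satisfies both congruences on the right (37 ≡ 1 mod 9 and 37 ≡ 4 mod 11) yet 37 ≡ 37 (mod 99), not 65.

Neither implication holds.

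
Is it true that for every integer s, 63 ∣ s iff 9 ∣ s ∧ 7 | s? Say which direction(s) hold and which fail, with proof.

Both implications hold.

(⟸) Suppose 9 ∣ s and 7 ∣ s. Any common multiple of 9 and 7 is a multiple of their lcm; here gcd(9, 7) = 1, so lcm(9, 7) = 9·7 = 63, so 63 ∣ s.

(⟹) If 63 ∣ s, write s = 63q. Since 63 = 7·9, s = 9·(7q), so 9 ∣ s; and since 63 = 9·7, s = 7·(9q), so 7 ∣ s.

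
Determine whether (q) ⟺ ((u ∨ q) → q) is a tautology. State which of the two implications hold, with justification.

Only the forward direction holds.

Converse. This fails. Under q = F, u = F, the left side is false but the right side is true.

Forward direction. Assume the antecedent. If q is true, (u ∨ q) → q reduces to true regardless of the other variables. If q is false, the antecedent cannot hold. Either way (u ∨ q) → q holds.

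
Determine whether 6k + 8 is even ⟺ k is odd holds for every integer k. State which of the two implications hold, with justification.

Only the reverse direction holds.

(⟹) This fails: take k = 4. Then 6k + 8 = 32, which is even, yet k = 4 is even, not odd.

(⟸) Suppose k is odd. Since 6 is even, 6k is even for every k, so 6k + 8 has the same parity as 8, which is even. Hence 6k + 8 is even.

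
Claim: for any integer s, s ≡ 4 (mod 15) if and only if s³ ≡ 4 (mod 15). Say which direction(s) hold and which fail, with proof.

(→) Suppose s ≡ 4 (mod 15). Write s = 15j + 4. Then (15j + 4)³ = 3375j³ + 2700j² + 720j + 64 = 15(225j³ + 180j² + 48j + 4) + 4, so s³ ≡ 4 (mod 15).

(←) Conversely, suppose s³ ≡ 4 (mod 15). The only residue r in {0, …, 14} with r³ ≡ 4 (mod 15) is r = 4, so s ≡ 4 (mod 15).

Both directions hold; the statement is true.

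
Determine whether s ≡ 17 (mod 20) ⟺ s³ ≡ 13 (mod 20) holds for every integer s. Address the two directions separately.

Both directions hold.

(←) Suppose s³ ≡ 13 (mod 20). The only residue r in {0, …, 19} with r³ ≡ 13 (mod 20) is r = 17, so s ≡ 17 (mod 20).

(→) Suppose s ≡ 17 (mod 20). Write s = 20j + 17. Then (20j + 17)³ = 8000j³ + 20400j² + 17340j + 4913 = 20(400j³ + 1020j² + 867j + 245) + 13, so s³ ≡ 13 (mod 20).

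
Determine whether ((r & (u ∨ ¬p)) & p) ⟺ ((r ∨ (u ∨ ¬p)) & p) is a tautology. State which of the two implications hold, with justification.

(→) Assume the antecedent. If u is true, the antecedent forces (u = T, p = T, r = T), and (r ∨ (u ∨ ¬p)) & p holds there. If u is false, the antecedent cannot hold. Either way (r ∨ (u ∨ ¬p)) & p holds.

(←) This fails. Under u = T, p = T, r = F, the left side is false but the right side is true.

Not equivalent: only (⇒) holds.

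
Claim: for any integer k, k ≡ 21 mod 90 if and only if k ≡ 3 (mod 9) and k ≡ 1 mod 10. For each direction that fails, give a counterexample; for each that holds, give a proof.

The biconditional holds.

(→) Suppose k ≡ 21 (mod 90); write k = 90j + 21. Since 9 ∣ 90, reducing mod 9 gives k ≡ 21 ≡ 3 (mod 9); since 10 ∣ 90, reducing mod 10 gives k ≡ 21 ≡ 1 (mod 10).

(←) Conversely, if k ≡ 3 (mod 9) and k ≡ 1 (mod 10), then by the Chinese remainder theorem k ≡ 21 (mod 90). This is exactly k ≡ 21 (mod 90).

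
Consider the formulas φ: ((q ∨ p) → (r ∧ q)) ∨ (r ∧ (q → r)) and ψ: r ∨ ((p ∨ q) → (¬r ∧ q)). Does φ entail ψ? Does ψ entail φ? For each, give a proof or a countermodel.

Not equivalent: only (⇒) holds.

Forward direction. Assume the antecedent. If p is true, the antecedent forces (p = T, r = T, q = F) or (p = T, r = T, q = T), and r ∨ ((p ∨ q) → (¬r ∧ q)) holds there. If p is false, r ∨ ((p ∨ q) → (¬r ∧ q)) reduces to true regardless of the other variables. Either way r ∨ ((p ∨ q) → (¬r ∧ q)) holds.

Converse. This fails. Under p = F, r = F, q = T, the left side is false but the right side is true.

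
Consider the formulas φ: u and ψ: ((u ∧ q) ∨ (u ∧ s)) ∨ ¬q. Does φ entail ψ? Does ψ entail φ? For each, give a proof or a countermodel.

Only the forward implication holds.

Forward direction. Assume the antecedent. If u is true, ((u ∧ q) ∨ (u ∧ s)) ∨ ¬q reduces to true regardless of the other variables. If u is false, the antecedent cannot hold. Either way ((u ∧ q) ∨ (u ∧ s)) ∨ ¬q holds.

Converse. This fails. Under u = F, s = F, q = F, the left side is false but the right side is true.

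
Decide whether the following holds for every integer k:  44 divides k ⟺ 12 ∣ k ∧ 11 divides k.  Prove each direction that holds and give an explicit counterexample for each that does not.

(←) Suppose 12 ∣ k and 11 ∣ k. Any common multiple of 12 and 11 is a multiple of their lcm; here gcd(12, 11) = 1, so lcm(12, 11) = 12·11 = 132, so 132 ∣ k. Since 44 ∣ 132, it follows that 44 ∣ k.

(→) This fails: take k = 44. Certainly 44 ∣ 44, but 12 ∤ 44.

Only the converse holds.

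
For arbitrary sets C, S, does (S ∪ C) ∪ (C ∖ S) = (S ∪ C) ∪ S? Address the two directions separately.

Both inclusions hold.

(⟹) Let x ∈ (S ∪ C) ∪ (C ∖ S). Then either x ∈ C and x ∉ S; or x ∈ S and x ∉ C; or x ∈ C ∩ S. In each case x ∈ (S ∪ C) ∪ S, so (S ∪ C) ∪ (C ∖ S) ⊆ (S ∪ C) ∪ S.

(⟸) Let x ∈ (S ∪ C) ∪ S. Then either x ∈ C and x ∉ S; or x ∈ S and x ∉ C; or x ∈ C ∩ S. In each case x ∈ (S ∪ C) ∪ (C ∖ S), so (S ∪ C) ∪ S ⊆ (S ∪ C) ∪ (C ∖ S).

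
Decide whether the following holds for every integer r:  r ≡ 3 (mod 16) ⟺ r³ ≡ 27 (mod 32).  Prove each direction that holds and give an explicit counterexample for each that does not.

(→) This fails: take r = 19. Then 19 ≡ 3 (mod 16), but 19³ = 6859 ≡ 11 (mod 32), not 27.

(←) Conversely, the residues r modulo 32 with r³ ≡ 27 (mod 32) are exactly {3}, and each is ≡ 3 (mod 16).

The forward direction fails; the converse holds.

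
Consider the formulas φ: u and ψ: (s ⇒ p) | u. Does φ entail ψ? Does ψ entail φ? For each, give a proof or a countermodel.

(⇒) Assume the antecedent. If u is true, (s ⇒ p) | u reduces to true regardless of the other variables. If u is false, the antecedent cannot hold. Either way (s ⇒ p) | u holds.

(⇐) This fails. Under u = F, p = F, s = F, the left side is false but the right side is true.

(⇒) holds; (⇐) fails.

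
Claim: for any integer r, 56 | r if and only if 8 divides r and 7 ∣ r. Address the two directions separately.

(⇒) If 56 ∣ r, write r = 56q. Since 56 = 7·8, r = 8·(7q), so 8 ∣ r; and since 56 = 8·7, r = 7·(8q), so 7 ∣ r.

(⇐) Suppose 8 ∣ r and 7 ∣ r. Any common multiple of 8 and 7 is a multiple of their lcm; here gcd(8, 7) = 1, so lcm(8, 7) = 8·7 = 56, so 56 ∣ r.

Equivalent; both directions hold.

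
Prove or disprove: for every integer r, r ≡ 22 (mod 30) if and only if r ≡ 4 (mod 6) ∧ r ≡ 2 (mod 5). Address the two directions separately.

The biconditional holds.

Forward direction. Suppose r ≡ 22 (mod 30); write r = 30j + 22. Since 6 ∣ 30, reducing mod 6 gives r ≡ 22 ≡ 4 (mod 6); since 5 ∣ 30, reducing mod 5 gives r ≡ 22 ≡ 2 (mod 5).

Converse. If r ≡ 4 (mod 6) and r ≡ 2 (mod 5), then by the Chinese remainder theorem r ≡ 22 (mod 30). This is exactly r ≡ 22 (mod 30).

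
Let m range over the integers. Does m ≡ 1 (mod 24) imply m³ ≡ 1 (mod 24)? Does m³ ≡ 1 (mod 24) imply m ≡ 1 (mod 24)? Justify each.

Both directions hold.

(⇐) Suppose m³ ≡ 1 (mod 24). The only residue r in {0, …, 23} with r³ ≡ 1 (mod 24) is r = 1, so m ≡ 1 (mod 24).

(⇒) Suppose m ≡ 1 (mod 24). Write m = 24j + 1. Then (24j + 1)³ = 13824j³ + 1728j² + 72j + 1 = 24(576j³ + 72j² + 3j) + 1, so m³ ≡ 1 (mod 24).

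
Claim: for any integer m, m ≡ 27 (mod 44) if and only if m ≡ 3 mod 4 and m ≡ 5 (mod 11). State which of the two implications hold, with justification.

Both directions hold.

(⟹) Suppose m ≡ 27 (mod 44); write m = 44j + 27. Since 4 ∣ 44, reducing mod 4 gives m ≡ 27 ≡ 3 (mod 4); since 11 ∣ 44, reducing mod 11 gives m ≡ 27 ≡ 5 (mod 11).

(⟸) Conversely, if m ≡ 3 (mod 4) and m ≡ 5 (mod 11), then by the Chinese remainder theorem m ≡ 27 (mod 44). This is exactly m ≡ 27 (mod 44).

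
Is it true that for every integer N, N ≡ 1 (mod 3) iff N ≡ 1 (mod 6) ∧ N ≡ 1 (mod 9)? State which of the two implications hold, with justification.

(⇒) fails; (⇐) holds.

Converse. If N ≡ 1 (mod 6) and N ≡ 1 (mod 9), then by the Chinese remainder theorem N ≡ 1 (mod 18). Since 1 ≡ 1 (mod 3) and 3 ∣ 18, we get N ≡ 1 (mod 3).

Forward direction. This fails: N = 4 gives 4 ≡ 1 (mod 3) but 4 ≡ 4 (mod 6), so the conjunction on the right does not hold.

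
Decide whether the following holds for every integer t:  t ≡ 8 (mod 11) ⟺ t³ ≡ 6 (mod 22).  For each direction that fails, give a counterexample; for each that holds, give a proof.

(→) This fails: take t = 19. Then 19 ≡ 8 (mod 11), but 19³ = 6859 ≡ 17 (mod 22), not 6.

(←) Conversely, the residues r modulo 22 with r³ ≡ 6 (mod 22) are exactly {8}, and each is ≡ 8 (mod 11).

Not equivalent: only (⇐) holds.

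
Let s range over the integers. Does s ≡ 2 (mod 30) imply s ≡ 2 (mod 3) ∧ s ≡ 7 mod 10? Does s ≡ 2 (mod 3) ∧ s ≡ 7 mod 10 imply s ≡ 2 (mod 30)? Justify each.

(⇒) This fails: s = 2 gives 2 ≡ 2 (mod 30) but 2 ≡ 2 (mod 10), so the conjunction on the right does not hold.

(⇐) This fails: s = 17 satisfies both congruences on the right (17 ≡ 2 mod 3 and 17 ≡ 7 mod 10) yet 17 ≡ 17 (mod 30), not 2.

Neither direction holds.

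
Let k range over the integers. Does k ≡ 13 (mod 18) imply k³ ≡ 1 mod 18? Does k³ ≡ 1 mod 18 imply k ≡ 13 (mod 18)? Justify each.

Only the forward direction holds.

(→) Suppose k ≡ 13 (mod 18). Write k = 18j + 13. Then (18j + 13)³ = 5832j³ + 12636j² + 9126j + 2197 = 18(324j³ + 702j² + 507j + 122) + 1, so k³ ≡ 1 (mod 18).

(←) This fails: take k = 1. Then 1³ = 1 ≡ 1 (mod 18), yet 1 ≡ 1 (mod 18), not 13.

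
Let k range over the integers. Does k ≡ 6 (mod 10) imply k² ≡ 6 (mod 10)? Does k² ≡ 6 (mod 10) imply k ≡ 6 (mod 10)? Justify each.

(⇒) Suppose k ≡ 6 (mod 10). Write k = 10j + 6. Then (10j + 6)² = 100j² + 120j + 36 = 10(10j² + 12j + 3) + 6, so k² ≡ 6 (mod 10).

(⇐) This fails: take k = 4. Then 4² = 16 ≡ 6 (mod 10), yet 4 ≡ 4 (mod 10), not 6.

The forward direction holds; the converse fails.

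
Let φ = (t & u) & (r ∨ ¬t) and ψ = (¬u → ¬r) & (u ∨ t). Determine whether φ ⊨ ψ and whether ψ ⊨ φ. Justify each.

[⇒] Assume the antecedent. If u is true, (¬u → ¬r) & (u ∨ t) reduces to true regardless of the other variables. If u is false, the antecedent cannot hold. Either way (¬u → ¬r) & (u ∨ t) holds.

[⇐] This fails. Under u = T, t = F, r = F, the left side is false but the right side is true.

Only the forward direction holds.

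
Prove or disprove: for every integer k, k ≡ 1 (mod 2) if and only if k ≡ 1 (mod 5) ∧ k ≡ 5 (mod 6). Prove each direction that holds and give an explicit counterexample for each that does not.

Only the converse holds.

(⇐) If k ≡ 1 (mod 5) and k ≡ 5 (mod 6), then by the Chinese remainder theorem k ≡ 11 (mod 30). Since 11 ≡ 1 (mod 2) and 2 ∣ 30, we get k ≡ 1 (mod 2).

(⇒) This fails: k = 1 gives 1 ≡ 1 (mod 2) but 1 ≡ 1 (mod 6), so the conjunction on the right does not hold.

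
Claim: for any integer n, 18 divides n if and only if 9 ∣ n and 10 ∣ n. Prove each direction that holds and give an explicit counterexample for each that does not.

Only the converse holds.

(⟹) This fails: take n = 18. Certainly 18 ∣ 18, but 10 ∤ 18.

(⟸) Suppose 9 ∣ n and 10 ∣ n. Any common multiple of 9 and 10 is a multiple of their lcm; here gcd(9, 10) = 1, so lcm(9, 10) = 9·10 = 90, so 90 ∣ n. Since 18 ∣ 90, it follows that 18 ∣ n.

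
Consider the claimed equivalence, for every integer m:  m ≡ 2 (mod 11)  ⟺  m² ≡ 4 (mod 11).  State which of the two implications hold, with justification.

(→) Suppose m ≡ 2 (mod 11). Write m = 11j + 2. Then (11j + 2)² = 121j² + 44j + 4 = 11(11j² + 4j) + 4, so m² ≡ 4 (mod 11).

(←) This fails: take m = 9. Then 9² = 81 ≡ 4 (mod 11), yet 9 ≡ 9 (mod 11), not 2.

(⇒) holds; (⇐) fails.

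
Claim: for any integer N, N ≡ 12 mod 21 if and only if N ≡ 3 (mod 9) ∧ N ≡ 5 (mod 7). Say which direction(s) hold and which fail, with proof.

(⇒) fails; (⇐) holds.

(→) This fails: N = 33 gives 33 ≡ 12 (mod 21) but 33 ≡ 6 (mod 9), so the conjunction on the right does not hold.

(←) Conversely, if N ≡ 3 (mod 9) and N ≡ 5 (mod 7), then by the Chinese remainder theorem N ≡ 12 (mod 63). Since 12 ≡ 12 (mod 21) and 21 ∣ 63, we get N ≡ 12 (mod 21).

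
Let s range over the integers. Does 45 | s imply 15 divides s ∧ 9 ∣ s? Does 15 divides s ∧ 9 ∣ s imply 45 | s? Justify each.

(⇒) If 45 ∣ s, write s = 45q. Since 45 = 3·15, s = 15·(3q), so 15 ∣ s; and since 45 = 5·9, s = 9·(5q), so 9 ∣ s.

(⇐) Suppose 15 ∣ s and 9 ∣ s. Any common multiple of 15 and 9 is a multiple of their lcm; here lcm(15, 9) = 15·9/gcd(15, 9) = 135/3 = 45, so 45 ∣ s.

Both directions hold.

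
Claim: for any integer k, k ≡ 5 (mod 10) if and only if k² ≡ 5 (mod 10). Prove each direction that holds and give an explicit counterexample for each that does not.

(⟹) Suppose k ≡ 5 (mod 10). Write k = 10j + 5. Then (10j + 5)² = 100j² + 100j + 25 = 10(10j² + 10j + 2) + 5, so k² ≡ 5 (mod 10).

(⟸) Conversely, suppose k² ≡ 5 (mod 10). The only residue r in {0, …, 9} with r² ≡ 5 (mod 10) is r = 5, so k ≡ 5 (mod 10).

Both implications hold.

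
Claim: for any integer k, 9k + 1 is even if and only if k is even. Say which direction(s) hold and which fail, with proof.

(→) This fails: k = 5 gives 9k + 1 = 46, which is even, but 5 is odd, not even.

(←) This also fails: k = 0 is even, but 9k + 1 = 1 is odd, not even.

(⇒) fails and (⇐) fails.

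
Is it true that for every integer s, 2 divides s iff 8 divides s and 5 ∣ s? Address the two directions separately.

(⇒) This fails: take s = 2. Certainly 2 ∣ 2, but 8 ∤ 2.

(⇐) Suppose 8 ∣ s and 5 ∣ s. Any common multiple of 8 and 5 is a multiple of their lcm; here gcd(8, 5) = 1, so lcm(8, 5) = 8·5 = 40, so 40 ∣ s. Since 2 ∣ 40, it follows that 2 ∣ s.

(⇒) fails; (⇐) holds.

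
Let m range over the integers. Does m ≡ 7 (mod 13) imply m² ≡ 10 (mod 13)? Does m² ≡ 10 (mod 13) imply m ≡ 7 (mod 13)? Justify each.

Only the forward direction holds.

(⟹) Suppose m ≡ 7 (mod 13). Write m = 13j + 7. Then (13j + 7)² = 169j² + 182j + 49 = 13(13j² + 14j + 3) + 10, so m² ≡ 10 (mod 13).

(⟸) This fails: take m = 6. Then 6² = 36 ≡ 10 (mod 13), yet 6 ≡ 6 (mod 13), not 7.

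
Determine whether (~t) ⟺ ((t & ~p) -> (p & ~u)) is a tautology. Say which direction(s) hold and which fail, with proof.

Only the forward implication holds.

Converse. This fails. Under t = T, p = T, u = F, the left side is false but the right side is true.

Forward direction. Assume the antecedent. If t is true, the antecedent cannot hold. If t is false, (t & ~p) -> (p & ~u) reduces to true regardless of the other variables. Either way (t & ~p) -> (p & ~u) holds.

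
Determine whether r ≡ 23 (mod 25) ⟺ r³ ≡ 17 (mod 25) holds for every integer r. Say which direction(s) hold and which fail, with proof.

[⇒] Suppose r ≡ 23 (mod 25). Write r = 25j + 23. Then (25j + 23)³ = 15625j³ + 43125j² + 39675j + 12167 = 25(625j³ + 1725j² + 1587j + 486) + 17, so r³ ≡ 17 (mod 25).

[⇐] Conversely, suppose r³ ≡ 17 (mod 25). The only residue r in {0, …, 24} with r³ ≡ 17 (mod 25) is r = 23, so r ≡ 23 (mod 25).

Both directions hold; the statement is true.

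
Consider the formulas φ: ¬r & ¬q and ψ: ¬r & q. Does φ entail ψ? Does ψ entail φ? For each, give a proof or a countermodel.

(⇒) This fails. Under q = F, r = F, the left side is true but the right side is false.

(⇐) This fails. Under q = T, r = F, the left side is false but the right side is true.

Neither direction holds.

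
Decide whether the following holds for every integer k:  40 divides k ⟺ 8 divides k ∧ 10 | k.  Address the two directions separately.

Forward direction. If 40 ∣ k, write k = 40q. Since 40 = 5·8, k = 8·(5q), so 8 ∣ k; and since 40 = 4·10, k = 10·(4q), so 10 ∣ k.

Converse. Suppose 8 ∣ k and 10 ∣ k. Any common multiple of 8 and 10 is a multiple of their lcm; here lcm(8, 10) = 8·10/gcd(8, 10) = 80/2 = 40, so 40 ∣ k.

Both directions hold; the statement is true.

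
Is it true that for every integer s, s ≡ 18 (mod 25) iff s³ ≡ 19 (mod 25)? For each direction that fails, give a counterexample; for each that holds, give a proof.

Both directions fail.

(⟹) This fails: take s = 18. Then 18 ≡ 18 (mod 25), but 18³ = 5832 ≡ 7 (mod 25), not 19.

(⟸) This fails: take s = 14. Then 14³ = 2744 ≡ 19 (mod 25), yet 14 ≡ 14 (mod 25), not 18.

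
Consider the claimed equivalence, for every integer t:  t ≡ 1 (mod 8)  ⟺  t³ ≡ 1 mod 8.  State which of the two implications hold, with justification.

Forward direction. Suppose t ≡ 1 (mod 8). Write t = 8j + 1. Then (8j + 1)³ = 512j³ + 192j² + 24j + 1 = 8(64j³ + 24j² + 3j) + 1, so t³ ≡ 1 (mod 8).

Converse. For the converse, argue contrapositively. If t ≢ 1 (mod 8), then t is congruent to one of 0, 2, 3, 4, 5, 6, 7 modulo 8, and these give t³ ≡ 0, 0, 3, 0, 5, 0, 7 respectively — never 1.

Both directions hold; the statement is true.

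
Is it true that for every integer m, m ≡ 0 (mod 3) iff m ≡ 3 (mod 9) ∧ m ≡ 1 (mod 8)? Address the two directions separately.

(⇒) fails; (⇐) holds.

Forward direction. This fails: m = 0 gives 0 ≡ 0 (mod 3) but 0 ≡ 0 (mod 9), so the conjunction on the right does not hold.

Converse. If m ≡ 3 (mod 9) and m ≡ 1 (mod 8), then by the Chinese remainder theorem m ≡ 57 (mod 72). Since 57 ≡ 0 (mod 3) and 3 ∣ 72, we get m ≡ 0 (mod 3).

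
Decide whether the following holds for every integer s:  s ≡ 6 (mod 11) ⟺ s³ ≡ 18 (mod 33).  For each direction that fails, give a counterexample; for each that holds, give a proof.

(⟹) This fails: take s = 17. Then 17 ≡ 6 (mod 11), but 17³ = 4913 ≡ 29 (mod 33), not 18.

(⟸) Conversely, the residues r modulo 33 with r³ ≡ 18 (mod 33) are exactly {6}, and each is ≡ 6 (mod 11).

Only the reverse direction holds.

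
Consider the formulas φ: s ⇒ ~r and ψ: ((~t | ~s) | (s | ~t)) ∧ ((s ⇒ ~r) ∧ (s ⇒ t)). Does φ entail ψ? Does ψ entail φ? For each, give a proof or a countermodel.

Forward direction. This fails. Under r = F, s = T, t = F, the left side is true but the right side is false.

Converse. Assume the antecedent. If r is true, the antecedent forces (r = T, s = F, t = F) or (r = T, s = F, t = T), and s ⇒ ~r holds there. If r is false, s ⇒ ~r reduces to true regardless of the other variables. Either way s ⇒ ~r holds.

(⇒) fails; (⇐) holds.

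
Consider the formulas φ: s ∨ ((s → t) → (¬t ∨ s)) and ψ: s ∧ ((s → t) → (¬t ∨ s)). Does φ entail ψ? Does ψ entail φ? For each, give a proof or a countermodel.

Only the converse holds.

(⇒) This fails. Under s = F, t = F, the left side is true but the right side is false.

(⇐) Assume the antecedent. If s is true, s ∨ ((s → t) → (¬t ∨ s)) reduces to true regardless of the other variables. If s is false, the antecedent cannot hold. Either way s ∨ ((s → t) → (¬t ∨ s)) holds.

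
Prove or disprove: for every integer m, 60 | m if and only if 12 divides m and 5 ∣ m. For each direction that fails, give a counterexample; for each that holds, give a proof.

(⇒) If 60 ∣ m, write m = 60q. Since 60 = 5·12, m = 12·(5q), so 12 ∣ m; and since 60 = 12·5, m = 5·(12q), so 5 ∣ m.

(⇐) Suppose 12 ∣ m and 5 ∣ m. Any common multiple of 12 and 5 is a multiple of their lcm; here gcd(12, 5) = 1, so lcm(12, 5) = 12·5 = 60, so 60 ∣ m.

Both implications hold.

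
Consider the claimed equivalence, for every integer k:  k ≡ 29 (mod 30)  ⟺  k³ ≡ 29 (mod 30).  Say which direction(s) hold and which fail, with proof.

Both implications hold.

(⟸) Suppose k³ ≡ 29 (mod 30). The only residue r in {0, …, 29} with r³ ≡ 29 (mod 30) is r = 29, so k ≡ 29 (mod 30).

(⟹) Suppose k ≡ 29 (mod 30). Write k = 30j + 29. Then (30j + 29)³ = 27000j³ + 78300j² + 75690j + 24389 = 30(900j³ + 2610j² + 2523j + 812) + 29, so k³ ≡ 29 (mod 30).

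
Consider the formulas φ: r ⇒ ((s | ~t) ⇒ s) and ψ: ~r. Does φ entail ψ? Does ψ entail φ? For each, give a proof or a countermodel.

Not equivalent: only (⇐) holds.

(⇒) This fails. Under t = T, r = T, s = F, the left side is true but the right side is false.

(⇐) Assume the antecedent. If t is true, r ⇒ ((s | ~t) ⇒ s) reduces to true regardless of the other variables. If t is false, the antecedent forces (t = F, r = F, s = F) or (t = F, r = F, s = T), and r ⇒ ((s | ~t) ⇒ s) holds there. Either way r ⇒ ((s | ~t) ⇒ s) holds.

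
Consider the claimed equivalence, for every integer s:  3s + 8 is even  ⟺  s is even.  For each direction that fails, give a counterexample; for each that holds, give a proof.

Forward direction. Suppose 3s + 8 is even. Since 3 is odd, 3s and s have the same parity, so 3s + 8 ≡ s + 8 (mod 2). As 8 is even, 3s + 8 is even exactly when s is even. Thus s is even.

Converse. Suppose s is even; write s = 2j. Then 3s + 8 = 3·(2j) + 8 = 2·3j + 8, which is even.

Both directions hold.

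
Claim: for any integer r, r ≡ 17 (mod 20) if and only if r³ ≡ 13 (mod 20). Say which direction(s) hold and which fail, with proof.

Forward direction. Suppose r ≡ 17 (mod 20). Write r = 20j + 17. Then (20j + 17)³ = 8000j³ + 20400j² + 17340j + 4913 = 20(400j³ + 1020j² + 867j + 245) + 13, so r³ ≡ 13 (mod 20).

Converse. Suppose r³ ≡ 13 (mod 20). The only residue r in {0, …, 19} with r³ ≡ 13 (mod 20) is r = 17, so r ≡ 17 (mod 20).

The biconditional holds.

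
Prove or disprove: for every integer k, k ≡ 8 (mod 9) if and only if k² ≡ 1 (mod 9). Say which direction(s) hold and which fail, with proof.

The forward direction holds; the converse fails.

(←) This fails: take k = 1. Then 1² = 1 ≡ 1 (mod 9), yet 1 ≡ 1 (mod 9), not 8.

(→) Suppose k ≡ 8 (mod 9). Write k = 9j + 8. Then (9j + 8)² = 81j² + 144j + 64 = 9(9j² + 16j + 7) + 1, so k² ≡ 1 (mod 9).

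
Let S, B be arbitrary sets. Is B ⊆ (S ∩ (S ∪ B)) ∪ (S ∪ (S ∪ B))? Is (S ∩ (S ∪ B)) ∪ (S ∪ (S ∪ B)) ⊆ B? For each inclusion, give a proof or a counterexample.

(⊆) Let x ∈ B. Then either x ∈ B and x ∉ S; or x ∈ S ∩ B. In each case x ∈ (S ∩ (S ∪ B)) ∪ (S ∪ (S ∪ B)), so B ⊆ (S ∩ (S ∪ B)) ∪ (S ∪ (S ∪ B)).

(⊇) This inclusion fails. Take S = {1}, B = ∅; then 1 ∈ (S ∩ (S ∪ B)) ∪ (S ∪ (S ∪ B)) but 1 ∉ B.

(⊆) holds; (⊇) fails.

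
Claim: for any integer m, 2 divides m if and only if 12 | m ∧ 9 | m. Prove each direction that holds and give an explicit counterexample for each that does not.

(⟸) Suppose 12 ∣ m and 9 ∣ m. Any common multiple of 12 and 9 is a multiple of their lcm; here lcm(12, 9) = 12·9/gcd(12, 9) = 108/3 = 36, so 36 ∣ m. Since 2 ∣ 36, it follows that 2 ∣ m.

(⟹) This fails: take m = 2. Certainly 2 ∣ 2, but 12 ∤ 2.

Only the reverse direction holds.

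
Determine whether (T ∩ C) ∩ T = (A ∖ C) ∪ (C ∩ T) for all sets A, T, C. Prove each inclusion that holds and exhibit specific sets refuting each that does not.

(⟸) This inclusion fails. Take A = {1}, T = ∅, C = ∅; then 1 ∈ (A ∖ C) ∪ (C ∩ T) but 1 ∉ (T ∩ C) ∩ T.

(⟹) Let x ∈ (T ∩ C) ∩ T. Then either x ∈ T ∩ C and x ∉ A; or x ∈ A ∩ T ∩ C. In each case x ∈ (A ∖ C) ∪ (C ∩ T), so (T ∩ C) ∩ T ⊆ (A ∖ C) ∪ (C ∩ T).

(⊆) holds; (⊇) fails.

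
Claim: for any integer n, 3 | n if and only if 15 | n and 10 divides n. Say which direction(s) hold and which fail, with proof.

(⇐) Suppose 15 ∣ n and 10 ∣ n. Any common multiple of 15 and 10 is a multiple of their lcm; here lcm(15, 10) = 15·10/gcd(15, 10) = 150/5 = 30, so 30 ∣ n. Since 3 ∣ 30, it follows that 3 ∣ n.

(⇒) This fails: take n = 3. Certainly 3 ∣ 3, but 15 ∤ 3.

(⇒) fails; (⇐) holds.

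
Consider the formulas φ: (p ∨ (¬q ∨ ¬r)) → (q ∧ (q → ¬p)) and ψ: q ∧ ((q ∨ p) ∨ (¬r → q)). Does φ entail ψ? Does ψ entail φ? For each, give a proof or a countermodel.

(⇒) holds; (⇐) fails.

Forward direction. Assume the antecedent. If p is true, the antecedent cannot hold. If p is false, the antecedent forces (p = F, r = F, q = T) or (p = F, r = T, q = T), and q ∧ ((q ∨ p) ∨ (¬r → q)) holds there. Either way q ∧ ((q ∨ p) ∨ (¬r → q)) holds.

Converse. This fails. Under p = T, r = F, q = T, the left side is false but the right side is true.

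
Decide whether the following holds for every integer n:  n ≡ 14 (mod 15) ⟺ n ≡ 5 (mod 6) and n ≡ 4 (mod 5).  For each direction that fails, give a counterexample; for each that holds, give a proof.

The forward direction fails; the converse holds.

Converse. If n ≡ 5 (mod 6) and n ≡ 4 (mod 5), then by the Chinese remainder theorem n ≡ 29 (mod 30). Since 29 ≡ 14 (mod 15) and 15 ∣ 30, we get n ≡ 14 (mod 15).

Forward direction. This fails: n = 14 gives 14 ≡ 14 (mod 15) but 14 ≡ 2 (mod 6), so the conjunction on the right does not hold.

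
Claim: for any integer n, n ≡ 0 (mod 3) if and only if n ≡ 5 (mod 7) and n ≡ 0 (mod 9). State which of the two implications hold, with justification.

Not equivalent: only (⇐) holds.

[⇐] If n ≡ 5 (mod 7) and n ≡ 0 (mod 9), then by the Chinese remainder theorem n ≡ 54 (mod 63). Since 54 ≡ 0 (mod 3) and 3 ∣ 63, we get n ≡ 0 (mod 3).

[⇒] This fails: n = 0 gives 0 ≡ 0 (mod 3) but 0 ≡ 0 (mod 7), so the conjunction on the right does not hold.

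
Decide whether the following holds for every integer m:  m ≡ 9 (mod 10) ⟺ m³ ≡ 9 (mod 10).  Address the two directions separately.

Both implications hold.

(→) Suppose m ≡ 9 (mod 10). Write m = 10j + 9. Then (10j + 9)³ = 1000j³ + 2700j² + 2430j + 729 = 10(100j³ + 270j² + 243j + 72) + 9, so m³ ≡ 9 (mod 10).

(←) For the converse, argue contrapositively. If m ≢ 9 (mod 10), then m is congruent to one of 0, 1, 2, 3, 4, 5, 6, 7, 8 modulo 10, and these give m³ ≡ 0, 1, 8, 7, 4, 5, 6, 3, 2 respectively — never 9.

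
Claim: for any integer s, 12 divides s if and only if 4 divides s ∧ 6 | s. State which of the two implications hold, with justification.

Both implications hold.

[⇐] Suppose 4 ∣ s and 6 ∣ s. Any common multiple of 4 and 6 is a multiple of their lcm; here lcm(4, 6) = 4·6/gcd(4, 6) = 24/2 = 12, so 12 ∣ s.

[⇒] If 12 ∣ s, write s = 12q. Since 12 = 3·4, s = 4·(3q), so 4 ∣ s; and since 12 = 2·6, s = 6·(2q), so 6 ∣ s.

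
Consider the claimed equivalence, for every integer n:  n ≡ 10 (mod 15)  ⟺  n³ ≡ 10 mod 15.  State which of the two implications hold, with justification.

Both implications hold.

(←) Suppose n³ ≡ 10 (mod 15). The only residue r in {0, …, 14} with r³ ≡ 10 (mod 15) is r = 10, so n ≡ 10 (mod 15).

(→) Suppose n ≡ 10 (mod 15). Write n = 15j + 10. Then (15j + 10)³ = 3375j³ + 6750j² + 4500j + 1000 = 15(225j³ + 450j² + 300j + 66) + 10, so n³ ≡ 10 (mod 15).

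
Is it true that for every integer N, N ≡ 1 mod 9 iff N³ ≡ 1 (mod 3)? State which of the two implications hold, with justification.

(⇒) holds; (⇐) fails.

Forward direction. Suppose N ≡ 1 (mod 9). Then N³ ≡ 1³ = 1 (mod 9), and since 3 ∣ 9, also N³ ≡ 1 (mod 3).

Converse. This fails: take N = 4. Then 4³ = 64 ≡ 1 (mod 3), yet 4 ≡ 4 (mod 9), not 1.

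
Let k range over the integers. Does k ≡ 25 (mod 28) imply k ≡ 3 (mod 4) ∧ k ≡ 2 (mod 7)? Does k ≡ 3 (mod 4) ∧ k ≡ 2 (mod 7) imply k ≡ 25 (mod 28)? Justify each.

Both directions fail.

[⇒] This fails: k = 25 gives 25 ≡ 25 (mod 28) but 25 ≡ 1 (mod 4), so the conjunction on the right does not hold.

[⇐] This fails: k = 23 satisfies both congruences on the right (23 ≡ 3 mod 4 and 23 ≡ 2 mod 7) yet 23 ≡ 23 (mod 28), not 25.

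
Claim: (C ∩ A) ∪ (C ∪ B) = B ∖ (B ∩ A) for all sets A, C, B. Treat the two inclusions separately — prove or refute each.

Forward inclusion. This inclusion fails. Take A = ∅, C = {1}, B = ∅; then 1 ∈ (C ∩ A) ∪ (C ∪ B) but 1 ∉ B ∖ (B ∩ A).

Reverse inclusion. Let x ∈ B ∖ (B ∩ A). Then either x ∈ B and x ∉ A, C; or x ∈ C ∩ B and x ∉ A. In each case x ∈ (C ∩ A) ∪ (C ∪ B), so B ∖ (B ∩ A) ⊆ (C ∩ A) ∪ (C ∪ B).

(⊆) fails; (⊇) holds.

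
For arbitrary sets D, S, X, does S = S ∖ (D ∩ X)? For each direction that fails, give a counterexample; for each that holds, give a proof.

Forward inclusion. This inclusion fails. Take D = {1}, S = {1}, X = {1}; then 1 ∈ S but 1 ∉ S ∖ (D ∩ X).

Reverse inclusion. Let x ∈ S ∖ (D ∩ X). Then either x ∈ S and x ∉ D, X; or x ∈ D ∩ S and x ∉ X; or x ∈ S ∩ X and x ∉ D. In each case x ∈ S, so S ∖ (D ∩ X) ⊆ S.

(⊆) fails; (⊇) holds.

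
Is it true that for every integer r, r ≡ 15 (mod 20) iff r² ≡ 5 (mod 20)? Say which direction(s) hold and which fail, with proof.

(⇒) holds; (⇐) fails.

(→) Suppose r ≡ 15 (mod 20). Write r = 20j + 15. Then (20j + 15)² = 400j² + 600j + 225 = 20(20j² + 30j + 11) + 5, so r² ≡ 5 (mod 20).

(←) This fails: take r = 5. Then 5² = 25 ≡ 5 (mod 20), yet 5 ≡ 5 (mod 20), not 15.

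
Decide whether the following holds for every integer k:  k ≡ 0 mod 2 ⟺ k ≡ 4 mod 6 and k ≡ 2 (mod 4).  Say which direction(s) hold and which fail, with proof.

(⟹) This fails: k = 0 gives 0 ≡ 0 (mod 2) but 0 ≡ 0 (mod 6), so the conjunction on the right does not hold.

(⟸) Conversely, if k ≡ 4 (mod 6) and k ≡ 2 (mod 4), then by the Chinese remainder theorem k ≡ 10 (mod 12). Since 10 ≡ 0 (mod 2) and 2 ∣ 12, we get k ≡ 0 (mod 2).

Only the converse holds.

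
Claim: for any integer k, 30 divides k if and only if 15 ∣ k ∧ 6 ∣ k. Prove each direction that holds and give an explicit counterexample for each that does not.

Both directions hold; the statement is true.

(→) If 30 ∣ k, write k = 30q. Since 30 = 2·15, k = 15·(2q), so 15 ∣ k; and since 30 = 5·6, k = 6·(5q), so 6 ∣ k.

(←) Suppose 15 ∣ k and 6 ∣ k. Any common multiple of 15 and 6 is a multiple of their lcm; here lcm(15, 6) = 15·6/gcd(15, 6) = 90/3 = 30, so 30 ∣ k.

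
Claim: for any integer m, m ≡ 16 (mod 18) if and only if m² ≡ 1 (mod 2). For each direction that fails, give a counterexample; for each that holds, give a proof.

Neither direction holds.

Forward direction. This fails: take m = 16. Then 16 ≡ 16 (mod 18), but 16² = 256 ≡ 0 (mod 2), not 1.

Converse. This fails: take m = 1. Then 1² = 1 ≡ 1 (mod 2), yet 1 ≡ 1 (mod 18), not 16.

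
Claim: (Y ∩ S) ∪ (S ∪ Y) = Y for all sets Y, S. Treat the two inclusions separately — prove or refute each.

Only the reverse inclusion holds.

Forward inclusion. This inclusion fails. Take Y = ∅, S = {1}; then 1 ∈ (Y ∩ S) ∪ (S ∪ Y) but 1 ∉ Y.

Reverse inclusion. Let x ∈ Y. Then either x ∈ Y and x ∉ S; or x ∈ Y ∩ S. In each case x ∈ (Y ∩ S) ∪ (S ∪ Y), so Y ⊆ (Y ∩ S) ∪ (S ∪ Y).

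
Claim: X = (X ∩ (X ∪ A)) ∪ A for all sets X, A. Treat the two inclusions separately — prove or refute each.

(⊆) Let x ∈ X. Then either x ∈ X and x ∉ A; or x ∈ X ∩ A. In each case x ∈ (X ∩ (X ∪ A)) ∪ A, so X ⊆ (X ∩ (X ∪ A)) ∪ A.

(⊇) This inclusion fails. Take X = ∅, A = {1}; then 1 ∈ (X ∩ (X ∪ A)) ∪ A but 1 ∉ X.

Only the forward inclusion holds.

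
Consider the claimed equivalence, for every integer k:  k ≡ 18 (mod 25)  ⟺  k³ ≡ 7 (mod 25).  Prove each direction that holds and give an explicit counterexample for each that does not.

Both implications hold.

(→) Suppose k ≡ 18 (mod 25). Write k = 25j + 18. Then (25j + 18)³ = 15625j³ + 33750j² + 24300j + 5832 = 25(625j³ + 1350j² + 972j + 233) + 7, so k³ ≡ 7 (mod 25).

(←) Conversely, suppose k³ ≡ 7 (mod 25). The only residue r in {0, …, 24} with r³ ≡ 7 (mod 25) is r = 18, so k ≡ 18 (mod 25).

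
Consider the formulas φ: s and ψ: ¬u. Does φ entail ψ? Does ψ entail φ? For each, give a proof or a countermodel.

[⇒] This fails. Under s = T, u = T, the left side is true but the right side is false.

[⇐] This fails. Under s = F, u = F, the left side is false but the right side is true.

Neither implication holds.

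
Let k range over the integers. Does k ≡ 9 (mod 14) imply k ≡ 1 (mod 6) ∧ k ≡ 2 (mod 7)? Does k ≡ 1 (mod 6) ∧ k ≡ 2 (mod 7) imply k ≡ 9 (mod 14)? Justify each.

(⇒) This fails: k = 9 gives 9 ≡ 9 (mod 14) but 9 ≡ 3 (mod 6), so the conjunction on the right does not hold.

(⇐) Conversely, if k ≡ 1 (mod 6) and k ≡ 2 (mod 7), then by the Chinese remainder theorem k ≡ 37 (mod 42). Since 37 ≡ 9 (mod 14) and 14 ∣ 42, we get k ≡ 9 (mod 14).

Not equivalent: only (⇐) holds.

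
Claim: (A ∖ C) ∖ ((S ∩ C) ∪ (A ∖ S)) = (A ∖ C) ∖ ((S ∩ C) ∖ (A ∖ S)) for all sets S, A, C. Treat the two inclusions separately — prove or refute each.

(⊆) Let x ∈ (A ∖ C) ∖ ((S ∩ C) ∪ (A ∖ S)). Then x ∈ S ∩ A and x ∉ C, from which x ∈ (A ∖ C) ∖ ((S ∩ C) ∖ (A ∖ S)).

(⊇) This inclusion fails. Take S = ∅, A = {1}, C = ∅; then 1 ∈ (A ∖ C) ∖ ((S ∩ C) ∖ (A ∖ S)) but 1 ∉ (A ∖ C) ∖ ((S ∩ C) ∪ (A ∖ S)).

Only the forward inclusion holds.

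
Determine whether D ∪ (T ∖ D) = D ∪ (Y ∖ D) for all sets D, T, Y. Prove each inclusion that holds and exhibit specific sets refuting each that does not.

(⊆) This inclusion fails. Take D = ∅, T = {1}, Y = ∅; then 1 ∈ D ∪ (T ∖ D) but 1 ∉ D ∪ (Y ∖ D).

(⊇) This inclusion fails. Take D = ∅, T = ∅, Y = {1}; then 1 ∈ D ∪ (Y ∖ D) but 1 ∉ D ∪ (T ∖ D).

(⊆) fails and (⊇) fails.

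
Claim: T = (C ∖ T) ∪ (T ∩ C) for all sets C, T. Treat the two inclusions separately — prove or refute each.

Both inclusions fail.

Forward inclusion. This inclusion fails. Take C = ∅, T = {1}; then 1 ∈ T but 1 ∉ (C ∖ T) ∪ (T ∩ C).

Reverse inclusion. This inclusion fails. Take C = {1}, T = ∅; then 1 ∈ (C ∖ T) ∪ (T ∩ C) but 1 ∉ T.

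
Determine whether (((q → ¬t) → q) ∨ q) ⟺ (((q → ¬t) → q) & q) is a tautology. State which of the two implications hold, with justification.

Equivalent; both directions hold.

(⇐) Assume the antecedent. If q is true, ((q → ¬t) → q) ∨ q reduces to true regardless of the other variables. If q is false, the antecedent cannot hold. Either way ((q → ¬t) → q) ∨ q holds.

(⇒) Assume the antecedent. If q is true, ((q → ¬t) → q) & q reduces to true regardless of the other variables. If q is false, the antecedent cannot hold. Either way ((q → ¬t) → q) & q holds.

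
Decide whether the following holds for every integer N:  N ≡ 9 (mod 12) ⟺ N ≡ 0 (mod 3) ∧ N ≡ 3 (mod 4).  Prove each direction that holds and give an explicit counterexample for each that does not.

[⇒] This fails: N = 9 gives 9 ≡ 9 (mod 12) but 9 ≡ 1 (mod 4), so the conjunction on the right does not hold.

[⇐] This fails: N = 3 satisfies both congruences on the right (3 ≡ 0 mod 3 and 3 ≡ 3 mod 4) yet 3 ≡ 3 (mod 12), not 9.

Both directions fail.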